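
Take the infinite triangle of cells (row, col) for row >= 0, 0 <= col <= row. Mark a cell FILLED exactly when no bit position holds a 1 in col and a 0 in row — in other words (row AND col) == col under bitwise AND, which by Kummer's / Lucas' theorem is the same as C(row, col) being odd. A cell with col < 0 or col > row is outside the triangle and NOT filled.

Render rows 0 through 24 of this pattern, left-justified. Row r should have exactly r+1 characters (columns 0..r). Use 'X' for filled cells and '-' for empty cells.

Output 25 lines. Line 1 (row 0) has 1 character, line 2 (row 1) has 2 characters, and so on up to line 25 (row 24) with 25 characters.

r0=0: X
r1=1: XX
r2=10: X-X
r3=11: XXXX
r4=100: X---X
r5=101: XX--XX
r6=110: X-X-X-X
r7=111: XXXXXXXX
r8=1000: X-------X
r9=1001: XX------XX
r10=1010: X-X-----X-X
r11=1011: XXXX----XXXX
r12=1100: X---X---X---X
r13=1101: XX--XX--XX--XX
r14=1110: X-X-X-X-X-X-X-X
r15=1111: XXXXXXXXXXXXXXXX
r16=10000: X---------------X
r17=10001: XX--------------XX
r18=10010: X-X-------------X-X
r19=10011: XXXX------------XXXX
r20=10100: X---X-----------X---X
r21=10101: XX--XX----------XX--XX
r22=10110: X-X-X-X---------X-X-X-X
r23=10111: XXXXXXXX--------XXXXXXXX
r24=11000: X-------X-------X-------X

Answer: X
XX
X-X
XXXX
X---X
XX--XX
X-X-X-X
XXXXXXXX
X-------X
XX------XX
X-X-----X-X
XXXX----XXXX
X---X---X---X
XX--XX--XX--XX
X-X-X-X-X-X-X-X
XXXXXXXXXXXXXXXX
X---------------X
XX--------------XX
X-X-------------X-X
XXXX------------XXXX
X---X-----------X---X
XX--XX----------XX--XX
X-X-X-X---------X-X-X-X
XXXXXXXX--------XXXXXXXX
X-------X-------X-------X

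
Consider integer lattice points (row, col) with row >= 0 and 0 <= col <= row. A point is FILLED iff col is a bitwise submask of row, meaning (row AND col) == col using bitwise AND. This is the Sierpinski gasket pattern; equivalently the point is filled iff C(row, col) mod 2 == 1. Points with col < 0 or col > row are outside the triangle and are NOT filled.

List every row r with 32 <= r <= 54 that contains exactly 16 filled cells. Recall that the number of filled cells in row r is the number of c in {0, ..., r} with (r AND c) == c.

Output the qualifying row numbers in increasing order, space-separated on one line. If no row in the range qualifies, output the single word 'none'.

Row r has 2^popcount(r) filled cells, so we need popcount(r) = log2(16) = 4.
Scan r = 32..54 and keep those with exactly 4 one-bits:
r=32=100000 popcount=1 -> skip
r=33=100001 popcount=2 -> skip
r=34=100010 popcount=2 -> skip
r=35=100011 popcount=3 -> skip
r=36=100100 popcount=2 -> skip
r=37=100101 popcount=3 -> skip
r=38=100110 popcount=3 -> skip
r=39=100111 popcount=4 -> KEEP
r=40=101000 popcount=2 -> skip
r=41=101001 popcount=3 -> skip
r=42=101010 popcount=3 -> skip
r=43=101011 popcount=4 -> KEEP
r=44=101100 popcount=3 -> skip
r=45=101101 popcount=4 -> KEEP
r=46=101110 popcount=4 -> KEEP
r=47=101111 popcount=5 -> skip
r=48=110000 popcount=2 -> skip
r=49=110001 popcount=3 -> skip
r=50=110010 popcount=3 -> skip
r=51=110011 popcount=4 -> KEEP
r=52=110100 popcount=3 -> skip
r=53=110101 popcount=4 -> KEEP
r=54=110110 popcount=4 -> KEEP
Kept rows: 39 43 45 46 51 53 54

Answer: 39 43 45 46 51 53 54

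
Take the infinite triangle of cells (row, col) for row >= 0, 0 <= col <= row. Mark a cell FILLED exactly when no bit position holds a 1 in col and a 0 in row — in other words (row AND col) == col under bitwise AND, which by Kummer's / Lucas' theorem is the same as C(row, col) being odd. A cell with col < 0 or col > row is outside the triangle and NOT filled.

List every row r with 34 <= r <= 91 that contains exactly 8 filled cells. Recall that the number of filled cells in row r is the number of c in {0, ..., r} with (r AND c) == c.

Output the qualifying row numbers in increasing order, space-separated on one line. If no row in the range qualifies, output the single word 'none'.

Answer: 35 37 38 41 42 44 49 50 52 56 67 69 70 73 74 76 81 82 84 88

Derivation:
Row r has 2^popcount(r) filled cells, so we need popcount(r) = log2(8) = 3.
Scan r = 34..91 and keep those with exactly 3 one-bits:
r=34=100010 popcount=2 -> skip
r=35=100011 popcount=3 -> KEEP
r=36=100100 popcount=2 -> skip
r=37=100101 popcount=3 -> KEEP
r=38=100110 popcount=3 -> KEEP
r=39=100111 popcount=4 -> skip
r=40=101000 popcount=2 -> skip
r=41=101001 popcount=3 -> KEEP
r=42=101010 popcount=3 -> KEEP
r=43=101011 popcount=4 -> skip
r=44=101100 popcount=3 -> KEEP
r=45=101101 popcount=4 -> skip
r=46=101110 popcount=4 -> skip
r=47=101111 popcount=5 -> skip
r=48=110000 popcount=2 -> skip
r=49=110001 popcount=3 -> KEEP
r=50=110010 popcount=3 -> KEEP
r=51=110011 popcount=4 -> skip
r=52=110100 popcount=3 -> KEEP
r=53=110101 popcount=4 -> skip
r=54=110110 popcount=4 -> skip
r=55=110111 popcount=5 -> skip
r=56=111000 popcount=3 -> KEEP
r=57=111001 popcount=4 -> skip
r=58=111010 popcount=4 -> skip
r=59=111011 popcount=5 -> skip
r=60=111100 popcount=4 -> skip
r=61=111101 popcount=5 -> skip
r=62=111110 popcount=5 -> skip
r=63=111111 popcount=6 -> skip
r=64=1000000 popcount=1 -> skip
r=65=1000001 popcount=2 -> skip
r=66=1000010 popcount=2 -> skip
r=67=1000011 popcount=3 -> KEEP
r=68=1000100 popcount=2 -> skip
r=69=1000101 popcount=3 -> KEEP
r=70=1000110 popcount=3 -> KEEP
r=71=1000111 popcount=4 -> skip
r=72=1001000 popcount=2 -> skip
r=73=1001001 popcount=3 -> KEEP
r=74=1001010 popcount=3 -> KEEP
r=75=1001011 popcount=4 -> skip
r=76=1001100 popcount=3 -> KEEP
r=77=1001101 popcount=4 -> skip
r=78=1001110 popcount=4 -> skip
r=79=1001111 popcount=5 -> skip
r=80=1010000 popcount=2 -> skip
r=81=1010001 popcount=3 -> KEEP
r=82=1010010 popcount=3 -> KEEP
r=83=1010011 popcount=4 -> skip
r=84=1010100 popcount=3 -> KEEP
r=85=1010101 popcount=4 -> skip
r=86=1010110 popcount=4 -> skip
r=87=1010111 popcount=5 -> skip
r=88=1011000 popcount=3 -> KEEP
r=89=1011001 popcount=4 -> skip
r=90=1011010 popcount=4 -> skip
r=91=1011011 popcount=5 -> skip
Kept rows: 35 37 38 41 42 44 49 50 52 56 67 69 70 73 74 76 81 82 84 88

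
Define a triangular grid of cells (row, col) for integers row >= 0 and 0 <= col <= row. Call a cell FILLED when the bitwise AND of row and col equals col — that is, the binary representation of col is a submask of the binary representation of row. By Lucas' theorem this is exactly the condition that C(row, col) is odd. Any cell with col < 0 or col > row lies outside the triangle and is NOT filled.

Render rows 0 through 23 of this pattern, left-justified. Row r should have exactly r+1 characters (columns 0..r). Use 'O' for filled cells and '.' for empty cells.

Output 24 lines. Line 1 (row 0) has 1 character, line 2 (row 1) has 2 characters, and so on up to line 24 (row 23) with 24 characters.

Answer: O
OO
O.O
OOOO
O...O
OO..OO
O.O.O.O
OOOOOOOO
O.......O
OO......OO
O.O.....O.O
OOOO....OOOO
O...O...O...O
OO..OO..OO..OO
O.O.O.O.O.O.O.O
OOOOOOOOOOOOOOOO
O...............O
OO..............OO
O.O.............O.O
OOOO............OOOO
O...O...........O...O
OO..OO..........OO..OO
O.O.O.O.........O.O.O.O
OOOOOOOO........OOOOOOOO

Derivation:
r0=0: O
r1=1: OO
r2=10: O.O
r3=11: OOOO
r4=100: O...O
r5=101: OO..OO
r6=110: O.O.O.O
r7=111: OOOOOOOO
r8=1000: O.......O
r9=1001: OO......OO
r10=1010: O.O.....O.O
r11=1011: OOOO....OOOO
r12=1100: O...O...O...O
r13=1101: OO..OO..OO..OO
r14=1110: O.O.O.O.O.O.O.O
r15=1111: OOOOOOOOOOOOOOOO
r16=10000: O...............O
r17=10001: OO..............OO
r18=10010: O.O.............O.O
r19=10011: OOOO............OOOO
r20=10100: O...O...........O...O
r21=10101: OO..OO..........OO..OO
r22=10110: O.O.O.O.........O.O.O.O
r23=10111: OOOOOOOO........OOOOOOOO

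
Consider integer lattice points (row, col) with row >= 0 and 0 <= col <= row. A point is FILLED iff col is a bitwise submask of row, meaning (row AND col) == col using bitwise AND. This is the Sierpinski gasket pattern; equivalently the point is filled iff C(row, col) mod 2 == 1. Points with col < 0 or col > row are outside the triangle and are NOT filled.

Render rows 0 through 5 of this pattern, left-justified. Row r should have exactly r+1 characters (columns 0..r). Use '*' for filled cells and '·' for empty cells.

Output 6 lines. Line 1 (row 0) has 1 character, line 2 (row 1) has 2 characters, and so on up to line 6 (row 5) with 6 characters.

Answer: *
**
*·*
****
*···*
**··**

Derivation:
r0=0: *
r1=1: **
r2=10: *·*
r3=11: ****
r4=100: *···*
r5=101: **··**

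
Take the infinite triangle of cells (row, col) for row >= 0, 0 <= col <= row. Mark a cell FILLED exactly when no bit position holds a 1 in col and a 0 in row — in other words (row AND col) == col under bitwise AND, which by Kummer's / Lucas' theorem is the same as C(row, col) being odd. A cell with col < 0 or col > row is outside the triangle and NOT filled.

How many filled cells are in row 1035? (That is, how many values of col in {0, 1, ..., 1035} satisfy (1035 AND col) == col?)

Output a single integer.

Answer: 16

Derivation:
1035 in binary = 10000001011
popcount(1035) = number of 1-bits in 10000001011 = 4
A col c satisfies (1035 AND c) == c iff every set bit of c is also set in 1035; each of the 4 set bits of 1035 can independently be on or off in c.
count = 2^4 = 16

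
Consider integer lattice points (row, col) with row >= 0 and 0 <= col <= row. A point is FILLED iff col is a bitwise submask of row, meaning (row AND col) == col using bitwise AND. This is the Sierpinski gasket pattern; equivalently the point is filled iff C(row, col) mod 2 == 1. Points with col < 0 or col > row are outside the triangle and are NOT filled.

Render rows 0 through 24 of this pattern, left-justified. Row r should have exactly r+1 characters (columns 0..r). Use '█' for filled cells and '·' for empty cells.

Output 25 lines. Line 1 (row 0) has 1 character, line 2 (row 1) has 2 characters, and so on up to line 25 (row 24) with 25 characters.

Answer: █
██
█·█
████
█···█
██··██
█·█·█·█
████████
█·······█
██······██
█·█·····█·█
████····████
█···█···█···█
██··██··██··██
█·█·█·█·█·█·█·█
████████████████
█···············█
██··············██
█·█·············█·█
████············████
█···█···········█···█
██··██··········██··██
█·█·█·█·········█·█·█·█
████████········████████
█·······█·······█·······█

Derivation:
r0=0: █
r1=1: ██
r2=10: █·█
r3=11: ████
r4=100: █···█
r5=101: ██··██
r6=110: █·█·█·█
r7=111: ████████
r8=1000: █·······█
r9=1001: ██······██
r10=1010: █·█·····█·█
r11=1011: ████····████
r12=1100: █···█···█···█
r13=1101: ██··██··██··██
r14=1110: █·█·█·█·█·█·█·█
r15=1111: ████████████████
r16=10000: █···············█
r17=10001: ██··············██
r18=10010: █·█·············█·█
r19=10011: ████············████
r20=10100: █···█···········█···█
r21=10101: ██··██··········██··██
r22=10110: █·█·█·█·········█·█·█·█
r23=10111: ████████········████████
r24=11000: █·······█·······█·······█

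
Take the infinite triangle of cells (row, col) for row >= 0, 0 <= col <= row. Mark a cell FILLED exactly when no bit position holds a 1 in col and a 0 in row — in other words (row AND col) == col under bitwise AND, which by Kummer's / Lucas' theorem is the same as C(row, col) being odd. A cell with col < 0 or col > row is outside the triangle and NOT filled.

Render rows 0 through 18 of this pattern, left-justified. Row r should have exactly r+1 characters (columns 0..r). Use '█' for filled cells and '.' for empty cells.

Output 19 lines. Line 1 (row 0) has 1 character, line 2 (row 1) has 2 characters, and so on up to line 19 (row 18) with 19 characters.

r0=0: █
r1=1: ██
r2=10: █.█
r3=11: ████
r4=100: █...█
r5=101: ██..██
r6=110: █.█.█.█
r7=111: ████████
r8=1000: █.......█
r9=1001: ██......██
r10=1010: █.█.....█.█
r11=1011: ████....████
r12=1100: █...█...█...█
r13=1101: ██..██..██..██
r14=1110: █.█.█.█.█.█.█.█
r15=1111: ████████████████
r16=10000: █...............█
r17=10001: ██..............██
r18=10010: █.█.............█.█

Answer: █
██
█.█
████
█...█
██..██
█.█.█.█
████████
█.......█
██......██
█.█.....█.█
████....████
█...█...█...█
██..██..██..██
█.█.█.█.█.█.█.█
████████████████
█...............█
██..............██
█.█.............█.█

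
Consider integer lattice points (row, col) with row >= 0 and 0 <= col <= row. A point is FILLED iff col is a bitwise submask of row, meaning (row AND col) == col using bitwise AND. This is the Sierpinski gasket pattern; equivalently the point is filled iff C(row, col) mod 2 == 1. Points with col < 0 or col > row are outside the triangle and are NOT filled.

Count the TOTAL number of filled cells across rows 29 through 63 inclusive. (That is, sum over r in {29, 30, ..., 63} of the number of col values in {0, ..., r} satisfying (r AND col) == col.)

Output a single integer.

r29=11101 pc4: +16 =16
r30=11110 pc4: +16 =32
r31=11111 pc5: +32 =64
r32=100000 pc1: +2 =66
r33=100001 pc2: +4 =70
r34=100010 pc2: +4 =74
r35=100011 pc3: +8 =82
r36=100100 pc2: +4 =86
r37=100101 pc3: +8 =94
r38=100110 pc3: +8 =102
r39=100111 pc4: +16 =118
r40=101000 pc2: +4 =122
r41=101001 pc3: +8 =130
r42=101010 pc3: +8 =138
r43=101011 pc4: +16 =154
r44=101100 pc3: +8 =162
r45=101101 pc4: +16 =178
r46=101110 pc4: +16 =194
r47=101111 pc5: +32 =226
r48=110000 pc2: +4 =230
r49=110001 pc3: +8 =238
r50=110010 pc3: +8 =246
r51=110011 pc4: +16 =262
r52=110100 pc3: +8 =270
r53=110101 pc4: +16 =286
r54=110110 pc4: +16 =302
r55=110111 pc5: +32 =334
r56=111000 pc3: +8 =342
r57=111001 pc4: +16 =358
r58=111010 pc4: +16 =374
r59=111011 pc5: +32 =406
r60=111100 pc4: +16 =422
r61=111101 pc5: +32 =454
r62=111110 pc5: +32 =486
r63=111111 pc6: +64 =550

Answer: 550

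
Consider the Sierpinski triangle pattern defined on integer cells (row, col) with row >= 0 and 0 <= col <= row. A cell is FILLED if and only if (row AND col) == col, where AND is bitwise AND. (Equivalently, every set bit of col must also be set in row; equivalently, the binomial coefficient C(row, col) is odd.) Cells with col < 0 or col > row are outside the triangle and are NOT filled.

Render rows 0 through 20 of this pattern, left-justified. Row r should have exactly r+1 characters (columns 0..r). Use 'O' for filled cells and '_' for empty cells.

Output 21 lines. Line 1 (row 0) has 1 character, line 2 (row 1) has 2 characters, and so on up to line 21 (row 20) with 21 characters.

Answer: O
OO
O_O
OOOO
O___O
OO__OO
O_O_O_O
OOOOOOOO
O_______O
OO______OO
O_O_____O_O
OOOO____OOOO
O___O___O___O
OO__OO__OO__OO
O_O_O_O_O_O_O_O
OOOOOOOOOOOOOOOO
O_______________O
OO______________OO
O_O_____________O_O
OOOO____________OOOO
O___O___________O___O

Derivation:
r0=0: O
r1=1: OO
r2=10: O_O
r3=11: OOOO
r4=100: O___O
r5=101: OO__OO
r6=110: O_O_O_O
r7=111: OOOOOOOO
r8=1000: O_______O
r9=1001: OO______OO
r10=1010: O_O_____O_O
r11=1011: OOOO____OOOO
r12=1100: O___O___O___O
r13=1101: OO__OO__OO__OO
r14=1110: O_O_O_O_O_O_O_O
r15=1111: OOOOOOOOOOOOOOOO
r16=10000: O_______________O
r17=10001: OO______________OO
r18=10010: O_O_____________O_O
r19=10011: OOOO____________OOOO
r20=10100: O___O___________O___O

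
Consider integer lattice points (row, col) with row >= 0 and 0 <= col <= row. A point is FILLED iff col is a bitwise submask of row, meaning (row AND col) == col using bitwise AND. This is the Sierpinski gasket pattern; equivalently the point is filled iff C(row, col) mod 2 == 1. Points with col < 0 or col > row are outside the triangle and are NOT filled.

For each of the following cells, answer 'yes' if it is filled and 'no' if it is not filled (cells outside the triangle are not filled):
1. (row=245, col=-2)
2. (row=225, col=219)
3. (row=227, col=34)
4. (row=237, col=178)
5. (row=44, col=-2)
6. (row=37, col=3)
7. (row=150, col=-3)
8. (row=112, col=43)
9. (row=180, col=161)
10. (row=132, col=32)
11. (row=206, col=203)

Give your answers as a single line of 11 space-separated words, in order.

Answer: no no yes no no no no no no no no

Derivation:
(245,-2): col outside [0, 245] -> not filled
(225,219): row=0b11100001, col=0b11011011, row AND col = 0b11000001 = 193; 193 != 219 -> empty
(227,34): row=0b11100011, col=0b100010, row AND col = 0b100010 = 34; 34 == 34 -> filled
(237,178): row=0b11101101, col=0b10110010, row AND col = 0b10100000 = 160; 160 != 178 -> empty
(44,-2): col outside [0, 44] -> not filled
(37,3): row=0b100101, col=0b11, row AND col = 0b1 = 1; 1 != 3 -> empty
(150,-3): col outside [0, 150] -> not filled
(112,43): row=0b1110000, col=0b101011, row AND col = 0b100000 = 32; 32 != 43 -> empty
(180,161): row=0b10110100, col=0b10100001, row AND col = 0b10100000 = 160; 160 != 161 -> empty
(132,32): row=0b10000100, col=0b100000, row AND col = 0b0 = 0; 0 != 32 -> empty
(206,203): row=0b11001110, col=0b11001011, row AND col = 0b11001010 = 202; 202 != 203 -> empty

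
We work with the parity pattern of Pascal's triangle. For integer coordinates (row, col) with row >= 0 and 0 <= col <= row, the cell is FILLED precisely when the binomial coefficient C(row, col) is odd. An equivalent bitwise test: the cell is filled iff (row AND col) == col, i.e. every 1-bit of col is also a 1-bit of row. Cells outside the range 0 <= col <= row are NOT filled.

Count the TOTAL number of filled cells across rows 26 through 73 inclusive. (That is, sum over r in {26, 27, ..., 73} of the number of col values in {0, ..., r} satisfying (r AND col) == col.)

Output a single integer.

r26=11010 pc3: +8 =8
r27=11011 pc4: +16 =24
r28=11100 pc3: +8 =32
r29=11101 pc4: +16 =48
r30=11110 pc4: +16 =64
r31=11111 pc5: +32 =96
r32=100000 pc1: +2 =98
r33=100001 pc2: +4 =102
r34=100010 pc2: +4 =106
r35=100011 pc3: +8 =114
r36=100100 pc2: +4 =118
r37=100101 pc3: +8 =126
r38=100110 pc3: +8 =134
r39=100111 pc4: +16 =150
r40=101000 pc2: +4 =154
r41=101001 pc3: +8 =162
r42=101010 pc3: +8 =170
r43=101011 pc4: +16 =186
r44=101100 pc3: +8 =194
r45=101101 pc4: +16 =210
r46=101110 pc4: +16 =226
r47=101111 pc5: +32 =258
r48=110000 pc2: +4 =262
r49=110001 pc3: +8 =270
r50=110010 pc3: +8 =278
r51=110011 pc4: +16 =294
r52=110100 pc3: +8 =302
r53=110101 pc4: +16 =318
r54=110110 pc4: +16 =334
r55=110111 pc5: +32 =366
r56=111000 pc3: +8 =374
r57=111001 pc4: +16 =390
r58=111010 pc4: +16 =406
r59=111011 pc5: +32 =438
r60=111100 pc4: +16 =454
r61=111101 pc5: +32 =486
r62=111110 pc5: +32 =518
r63=111111 pc6: +64 =582
r64=1000000 pc1: +2 =584
r65=1000001 pc2: +4 =588
r66=1000010 pc2: +4 =592
r67=1000011 pc3: +8 =600
r68=1000100 pc2: +4 =604
r69=1000101 pc3: +8 =612
r70=1000110 pc3: +8 =620
r71=1000111 pc4: +16 =636
r72=1001000 pc2: +4 =640
r73=1001001 pc3: +8 =648

Answer: 648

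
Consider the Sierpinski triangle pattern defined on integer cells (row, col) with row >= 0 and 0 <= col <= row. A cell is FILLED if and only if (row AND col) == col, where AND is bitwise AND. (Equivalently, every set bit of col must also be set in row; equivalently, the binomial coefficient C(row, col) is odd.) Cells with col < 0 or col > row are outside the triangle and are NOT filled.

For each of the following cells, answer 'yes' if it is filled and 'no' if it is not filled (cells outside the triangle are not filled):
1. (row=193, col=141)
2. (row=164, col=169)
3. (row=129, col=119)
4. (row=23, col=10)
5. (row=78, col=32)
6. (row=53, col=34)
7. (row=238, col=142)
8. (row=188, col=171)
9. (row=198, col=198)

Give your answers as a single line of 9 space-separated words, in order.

(193,141): row=0b11000001, col=0b10001101, row AND col = 0b10000001 = 129; 129 != 141 -> empty
(164,169): col outside [0, 164] -> not filled
(129,119): row=0b10000001, col=0b1110111, row AND col = 0b1 = 1; 1 != 119 -> empty
(23,10): row=0b10111, col=0b1010, row AND col = 0b10 = 2; 2 != 10 -> empty
(78,32): row=0b1001110, col=0b100000, row AND col = 0b0 = 0; 0 != 32 -> empty
(53,34): row=0b110101, col=0b100010, row AND col = 0b100000 = 32; 32 != 34 -> empty
(238,142): row=0b11101110, col=0b10001110, row AND col = 0b10001110 = 142; 142 == 142 -> filled
(188,171): row=0b10111100, col=0b10101011, row AND col = 0b10101000 = 168; 168 != 171 -> empty
(198,198): row=0b11000110, col=0b11000110, row AND col = 0b11000110 = 198; 198 == 198 -> filled

Answer: no no no no no no yes no yes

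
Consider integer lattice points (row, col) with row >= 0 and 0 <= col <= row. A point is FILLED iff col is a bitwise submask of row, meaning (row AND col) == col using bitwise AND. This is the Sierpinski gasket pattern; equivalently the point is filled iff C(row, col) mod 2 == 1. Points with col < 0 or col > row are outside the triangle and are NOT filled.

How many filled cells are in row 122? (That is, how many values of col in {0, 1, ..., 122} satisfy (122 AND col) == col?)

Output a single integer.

122 in binary = 1111010
popcount(122) = number of 1-bits in 1111010 = 5
A col c satisfies (122 AND c) == c iff every set bit of c is also set in 122; each of the 5 set bits of 122 can independently be on or off in c.
count = 2^5 = 32

Answer: 32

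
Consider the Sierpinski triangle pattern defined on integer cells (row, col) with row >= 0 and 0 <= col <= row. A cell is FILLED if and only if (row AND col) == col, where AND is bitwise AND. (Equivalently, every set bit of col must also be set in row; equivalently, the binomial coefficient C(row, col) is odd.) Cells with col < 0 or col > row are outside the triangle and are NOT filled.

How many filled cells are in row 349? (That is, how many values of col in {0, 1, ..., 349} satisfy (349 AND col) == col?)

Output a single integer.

Answer: 64

Derivation:
349 in binary = 101011101
popcount(349) = number of 1-bits in 101011101 = 6
A col c satisfies (349 AND c) == c iff every set bit of c is also set in 349; each of the 6 set bits of 349 can independently be on or off in c.
count = 2^6 = 64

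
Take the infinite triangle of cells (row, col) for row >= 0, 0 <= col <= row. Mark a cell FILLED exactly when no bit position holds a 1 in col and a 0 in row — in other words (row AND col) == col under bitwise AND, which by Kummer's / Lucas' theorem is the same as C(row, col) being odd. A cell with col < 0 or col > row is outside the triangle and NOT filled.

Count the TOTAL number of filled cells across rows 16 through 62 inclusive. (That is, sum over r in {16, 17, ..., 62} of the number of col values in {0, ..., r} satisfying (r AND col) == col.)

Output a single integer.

Answer: 584

Derivation:
r16=10000 pc1: +2 =2
r17=10001 pc2: +4 =6
r18=10010 pc2: +4 =10
r19=10011 pc3: +8 =18
r20=10100 pc2: +4 =22
r21=10101 pc3: +8 =30
r22=10110 pc3: +8 =38
r23=10111 pc4: +16 =54
r24=11000 pc2: +4 =58
r25=11001 pc3: +8 =66
r26=11010 pc3: +8 =74
r27=11011 pc4: +16 =90
r28=11100 pc3: +8 =98
r29=11101 pc4: +16 =114
r30=11110 pc4: +16 =130
r31=11111 pc5: +32 =162
r32=100000 pc1: +2 =164
r33=100001 pc2: +4 =168
r34=100010 pc2: +4 =172
r35=100011 pc3: +8 =180
r36=100100 pc2: +4 =184
r37=100101 pc3: +8 =192
r38=100110 pc3: +8 =200
r39=100111 pc4: +16 =216
r40=101000 pc2: +4 =220
r41=101001 pc3: +8 =228
r42=101010 pc3: +8 =236
r43=101011 pc4: +16 =252
r44=101100 pc3: +8 =260
r45=101101 pc4: +16 =276
r46=101110 pc4: +16 =292
r47=101111 pc5: +32 =324
r48=110000 pc2: +4 =328
r49=110001 pc3: +8 =336
r50=110010 pc3: +8 =344
r51=110011 pc4: +16 =360
r52=110100 pc3: +8 =368
r53=110101 pc4: +16 =384
r54=110110 pc4: +16 =400
r55=110111 pc5: +32 =432
r56=111000 pc3: +8 =440
r57=111001 pc4: +16 =456
r58=111010 pc4: +16 =472
r59=111011 pc5: +32 =504
r60=111100 pc4: +16 =520
r61=111101 pc5: +32 =552
r62=111110 pc5: +32 =584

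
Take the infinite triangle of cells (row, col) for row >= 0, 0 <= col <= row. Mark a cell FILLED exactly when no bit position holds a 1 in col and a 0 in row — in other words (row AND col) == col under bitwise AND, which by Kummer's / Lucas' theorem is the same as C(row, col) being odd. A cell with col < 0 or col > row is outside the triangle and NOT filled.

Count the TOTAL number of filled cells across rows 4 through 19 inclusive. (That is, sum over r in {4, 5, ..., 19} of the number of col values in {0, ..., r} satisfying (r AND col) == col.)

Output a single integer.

r4=100 pc1: +2 =2
r5=101 pc2: +4 =6
r6=110 pc2: +4 =10
r7=111 pc3: +8 =18
r8=1000 pc1: +2 =20
r9=1001 pc2: +4 =24
r10=1010 pc2: +4 =28
r11=1011 pc3: +8 =36
r12=1100 pc2: +4 =40
r13=1101 pc3: +8 =48
r14=1110 pc3: +8 =56
r15=1111 pc4: +16 =72
r16=10000 pc1: +2 =74
r17=10001 pc2: +4 =78
r18=10010 pc2: +4 =82
r19=10011 pc3: +8 =90

Answer: 90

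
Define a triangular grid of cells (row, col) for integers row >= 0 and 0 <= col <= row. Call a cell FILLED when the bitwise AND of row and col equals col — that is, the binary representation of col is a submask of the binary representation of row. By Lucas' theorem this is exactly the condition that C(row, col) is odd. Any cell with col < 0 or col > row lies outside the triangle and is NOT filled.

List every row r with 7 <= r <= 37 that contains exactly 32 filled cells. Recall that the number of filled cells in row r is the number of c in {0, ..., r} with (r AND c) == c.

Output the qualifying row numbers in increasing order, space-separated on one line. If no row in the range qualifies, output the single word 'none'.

Row r has 2^popcount(r) filled cells, so we need popcount(r) = log2(32) = 5.
Scan r = 7..37 and keep those with exactly 5 one-bits:
r=7=111 popcount=3 -> skip
r=8=1000 popcount=1 -> skip
r=9=1001 popcount=2 -> skip
r=10=1010 popcount=2 -> skip
r=11=1011 popcount=3 -> skip
r=12=1100 popcount=2 -> skip
r=13=1101 popcount=3 -> skip
r=14=1110 popcount=3 -> skip
r=15=1111 popcount=4 -> skip
r=16=10000 popcount=1 -> skip
r=17=10001 popcount=2 -> skip
r=18=10010 popcount=2 -> skip
r=19=10011 popcount=3 -> skip
r=20=10100 popcount=2 -> skip
r=21=10101 popcount=3 -> skip
r=22=10110 popcount=3 -> skip
r=23=10111 popcount=4 -> skip
r=24=11000 popcount=2 -> skip
r=25=11001 popcount=3 -> skip
r=26=11010 popcount=3 -> skip
r=27=11011 popcount=4 -> skip
r=28=11100 popcount=3 -> skip
r=29=11101 popcount=4 -> skip
r=30=11110 popcount=4 -> skip
r=31=11111 popcount=5 -> KEEP
r=32=100000 popcount=1 -> skip
r=33=100001 popcount=2 -> skip
r=34=100010 popcount=2 -> skip
r=35=100011 popcount=3 -> skip
r=36=100100 popcount=2 -> skip
r=37=100101 popcount=3 -> skip
Kept rows: 31

Answer: 31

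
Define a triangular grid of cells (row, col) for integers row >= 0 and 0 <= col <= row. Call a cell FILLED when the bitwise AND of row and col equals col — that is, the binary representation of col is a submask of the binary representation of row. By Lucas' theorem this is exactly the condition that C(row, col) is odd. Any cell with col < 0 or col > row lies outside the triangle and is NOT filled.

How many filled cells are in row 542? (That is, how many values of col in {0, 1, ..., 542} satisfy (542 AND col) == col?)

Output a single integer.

542 in binary = 1000011110
popcount(542) = number of 1-bits in 1000011110 = 5
A col c satisfies (542 AND c) == c iff every set bit of c is also set in 542; each of the 5 set bits of 542 can independently be on or off in c.
count = 2^5 = 32

Answer: 32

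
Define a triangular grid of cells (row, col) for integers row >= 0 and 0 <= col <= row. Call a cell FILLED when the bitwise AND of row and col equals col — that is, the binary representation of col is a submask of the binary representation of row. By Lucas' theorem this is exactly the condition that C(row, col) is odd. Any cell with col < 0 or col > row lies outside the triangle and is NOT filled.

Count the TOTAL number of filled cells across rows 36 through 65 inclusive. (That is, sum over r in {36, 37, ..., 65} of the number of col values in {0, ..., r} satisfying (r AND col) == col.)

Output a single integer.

Answer: 474

Derivation:
r36=100100 pc2: +4 =4
r37=100101 pc3: +8 =12
r38=100110 pc3: +8 =20
r39=100111 pc4: +16 =36
r40=101000 pc2: +4 =40
r41=101001 pc3: +8 =48
r42=101010 pc3: +8 =56
r43=101011 pc4: +16 =72
r44=101100 pc3: +8 =80
r45=101101 pc4: +16 =96
r46=101110 pc4: +16 =112
r47=101111 pc5: +32 =144
r48=110000 pc2: +4 =148
r49=110001 pc3: +8 =156
r50=110010 pc3: +8 =164
r51=110011 pc4: +16 =180
r52=110100 pc3: +8 =188
r53=110101 pc4: +16 =204
r54=110110 pc4: +16 =220
r55=110111 pc5: +32 =252
r56=111000 pc3: +8 =260
r57=111001 pc4: +16 =276
r58=111010 pc4: +16 =292
r59=111011 pc5: +32 =324
r60=111100 pc4: +16 =340
r61=111101 pc5: +32 =372
r62=111110 pc5: +32 =404
r63=111111 pc6: +64 =468
r64=1000000 pc1: +2 =470
r65=1000001 pc2: +4 =474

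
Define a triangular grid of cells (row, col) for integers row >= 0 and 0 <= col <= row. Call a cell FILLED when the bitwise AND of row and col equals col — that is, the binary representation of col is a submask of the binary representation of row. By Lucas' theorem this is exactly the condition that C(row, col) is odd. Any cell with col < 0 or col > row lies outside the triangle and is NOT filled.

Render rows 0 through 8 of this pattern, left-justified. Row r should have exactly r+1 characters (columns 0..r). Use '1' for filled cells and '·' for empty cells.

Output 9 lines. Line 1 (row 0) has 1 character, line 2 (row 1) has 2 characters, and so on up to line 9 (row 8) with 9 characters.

r0=0: 1
r1=1: 11
r2=10: 1·1
r3=11: 1111
r4=100: 1···1
r5=101: 11··11
r6=110: 1·1·1·1
r7=111: 11111111
r8=1000: 1·······1

Answer: 1
11
1·1
1111
1···1
11··11
1·1·1·1
11111111
1·······1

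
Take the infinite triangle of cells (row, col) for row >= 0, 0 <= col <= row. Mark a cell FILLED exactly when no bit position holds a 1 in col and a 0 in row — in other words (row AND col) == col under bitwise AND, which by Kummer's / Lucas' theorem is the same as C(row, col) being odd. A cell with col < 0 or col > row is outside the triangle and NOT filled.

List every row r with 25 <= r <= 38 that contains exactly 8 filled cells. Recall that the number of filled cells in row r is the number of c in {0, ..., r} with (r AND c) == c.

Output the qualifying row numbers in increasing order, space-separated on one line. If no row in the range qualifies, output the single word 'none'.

Answer: 25 26 28 35 37 38

Derivation:
Row r has 2^popcount(r) filled cells, so we need popcount(r) = log2(8) = 3.
Scan r = 25..38 and keep those with exactly 3 one-bits:
r=25=11001 popcount=3 -> KEEP
r=26=11010 popcount=3 -> KEEP
r=27=11011 popcount=4 -> skip
r=28=11100 popcount=3 -> KEEP
r=29=11101 popcount=4 -> skip
r=30=11110 popcount=4 -> skip
r=31=11111 popcount=5 -> skip
r=32=100000 popcount=1 -> skip
r=33=100001 popcount=2 -> skip
r=34=100010 popcount=2 -> skip
r=35=100011 popcount=3 -> KEEP
r=36=100100 popcount=2 -> skip
r=37=100101 popcount=3 -> KEEP
r=38=100110 popcount=3 -> KEEP
Kept rows: 25 26 28 35 37 38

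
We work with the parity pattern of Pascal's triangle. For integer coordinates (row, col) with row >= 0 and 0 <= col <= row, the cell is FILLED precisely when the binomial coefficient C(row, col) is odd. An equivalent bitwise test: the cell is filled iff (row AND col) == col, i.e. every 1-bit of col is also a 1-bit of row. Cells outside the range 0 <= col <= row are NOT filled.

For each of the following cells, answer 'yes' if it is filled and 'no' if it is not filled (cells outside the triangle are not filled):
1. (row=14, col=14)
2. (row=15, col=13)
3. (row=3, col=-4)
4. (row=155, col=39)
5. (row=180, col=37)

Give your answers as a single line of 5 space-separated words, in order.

Answer: yes yes no no no

Derivation:
(14,14): row=0b1110, col=0b1110, row AND col = 0b1110 = 14; 14 == 14 -> filled
(15,13): row=0b1111, col=0b1101, row AND col = 0b1101 = 13; 13 == 13 -> filled
(3,-4): col outside [0, 3] -> not filled
(155,39): row=0b10011011, col=0b100111, row AND col = 0b11 = 3; 3 != 39 -> empty
(180,37): row=0b10110100, col=0b100101, row AND col = 0b100100 = 36; 36 != 37 -> empty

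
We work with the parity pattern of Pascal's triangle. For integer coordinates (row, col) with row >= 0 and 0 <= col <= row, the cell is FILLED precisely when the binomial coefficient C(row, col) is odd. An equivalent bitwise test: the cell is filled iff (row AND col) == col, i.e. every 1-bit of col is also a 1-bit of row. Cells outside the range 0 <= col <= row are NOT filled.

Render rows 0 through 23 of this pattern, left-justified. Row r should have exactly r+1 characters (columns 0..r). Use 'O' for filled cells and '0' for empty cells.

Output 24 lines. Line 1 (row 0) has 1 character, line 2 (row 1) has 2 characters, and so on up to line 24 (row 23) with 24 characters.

Answer: O
OO
O0O
OOOO
O000O
OO00OO
O0O0O0O
OOOOOOOO
O0000000O
OO000000OO
O0O00000O0O
OOOO0000OOOO
O000O000O000O
OO00OO00OO00OO
O0O0O0O0O0O0O0O
OOOOOOOOOOOOOOOO
O000000000000000O
OO00000000000000OO
O0O0000000000000O0O
OOOO000000000000OOOO
O000O00000000000O000O
OO00OO0000000000OO00OO
O0O0O0O000000000O0O0O0O
OOOOOOOO00000000OOOOOOOO

Derivation:
r0=0: O
r1=1: OO
r2=10: O0O
r3=11: OOOO
r4=100: O000O
r5=101: OO00OO
r6=110: O0O0O0O
r7=111: OOOOOOOO
r8=1000: O0000000O
r9=1001: OO000000OO
r10=1010: O0O00000O0O
r11=1011: OOOO0000OOOO
r12=1100: O000O000O000O
r13=1101: OO00OO00OO00OO
r14=1110: O0O0O0O0O0O0O0O
r15=1111: OOOOOOOOOOOOOOOO
r16=10000: O000000000000000O
r17=10001: OO00000000000000OO
r18=10010: O0O0000000000000O0O
r19=10011: OOOO000000000000OOOO
r20=10100: O000O00000000000O000O
r21=10101: OO00OO0000000000OO00OO
r22=10110: O0O0O0O000000000O0O0O0O
r23=10111: OOOOOOOO00000000OOOOOOOO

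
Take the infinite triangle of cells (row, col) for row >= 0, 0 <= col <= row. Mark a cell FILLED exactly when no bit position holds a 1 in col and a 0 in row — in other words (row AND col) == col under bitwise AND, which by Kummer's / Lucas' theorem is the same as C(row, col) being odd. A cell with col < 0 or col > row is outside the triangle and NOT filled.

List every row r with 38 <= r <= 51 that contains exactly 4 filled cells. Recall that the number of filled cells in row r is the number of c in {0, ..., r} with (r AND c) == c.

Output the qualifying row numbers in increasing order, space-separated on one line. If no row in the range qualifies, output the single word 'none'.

Answer: 40 48

Derivation:
Row r has 2^popcount(r) filled cells, so we need popcount(r) = log2(4) = 2.
Scan r = 38..51 and keep those with exactly 2 one-bits:
r=38=100110 popcount=3 -> skip
r=39=100111 popcount=4 -> skip
r=40=101000 popcount=2 -> KEEP
r=41=101001 popcount=3 -> skip
r=42=101010 popcount=3 -> skip
r=43=101011 popcount=4 -> skip
r=44=101100 popcount=3 -> skip
r=45=101101 popcount=4 -> skip
r=46=101110 popcount=4 -> skip
r=47=101111 popcount=5 -> skip
r=48=110000 popcount=2 -> KEEP
r=49=110001 popcount=3 -> skip
r=50=110010 popcount=3 -> skip
r=51=110011 popcount=4 -> skip
Kept rows: 40 48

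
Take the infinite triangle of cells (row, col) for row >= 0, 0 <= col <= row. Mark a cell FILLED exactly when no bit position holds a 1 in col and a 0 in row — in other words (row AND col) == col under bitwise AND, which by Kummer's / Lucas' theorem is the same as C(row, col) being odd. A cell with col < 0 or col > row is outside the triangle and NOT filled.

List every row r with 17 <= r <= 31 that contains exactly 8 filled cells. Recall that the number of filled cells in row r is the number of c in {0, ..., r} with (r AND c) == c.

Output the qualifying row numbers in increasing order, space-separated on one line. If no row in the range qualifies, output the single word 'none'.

Answer: 19 21 22 25 26 28

Derivation:
Row r has 2^popcount(r) filled cells, so we need popcount(r) = log2(8) = 3.
Scan r = 17..31 and keep those with exactly 3 one-bits:
r=17=10001 popcount=2 -> skip
r=18=10010 popcount=2 -> skip
r=19=10011 popcount=3 -> KEEP
r=20=10100 popcount=2 -> skip
r=21=10101 popcount=3 -> KEEP
r=22=10110 popcount=3 -> KEEP
r=23=10111 popcount=4 -> skip
r=24=11000 popcount=2 -> skip
r=25=11001 popcount=3 -> KEEP
r=26=11010 popcount=3 -> KEEP
r=27=11011 popcount=4 -> skip
r=28=11100 popcount=3 -> KEEP
r=29=11101 popcount=4 -> skip
r=30=11110 popcount=4 -> skip
r=31=11111 popcount=5 -> skip
Kept rows: 19 21 22 25 26 28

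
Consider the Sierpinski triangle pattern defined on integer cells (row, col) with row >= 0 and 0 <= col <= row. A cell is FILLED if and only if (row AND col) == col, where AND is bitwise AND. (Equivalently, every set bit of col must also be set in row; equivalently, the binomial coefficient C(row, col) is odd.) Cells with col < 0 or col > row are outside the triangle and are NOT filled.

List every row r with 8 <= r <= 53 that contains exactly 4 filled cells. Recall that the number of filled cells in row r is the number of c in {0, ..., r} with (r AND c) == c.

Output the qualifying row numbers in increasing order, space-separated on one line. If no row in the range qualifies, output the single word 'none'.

Answer: 9 10 12 17 18 20 24 33 34 36 40 48

Derivation:
Row r has 2^popcount(r) filled cells, so we need popcount(r) = log2(4) = 2.
Scan r = 8..53 and keep those with exactly 2 one-bits:
r=8=1000 popcount=1 -> skip
r=9=1001 popcount=2 -> KEEP
r=10=1010 popcount=2 -> KEEP
r=11=1011 popcount=3 -> skip
r=12=1100 popcount=2 -> KEEP
r=13=1101 popcount=3 -> skip
r=14=1110 popcount=3 -> skip
r=15=1111 popcount=4 -> skip
r=16=10000 popcount=1 -> skip
r=17=10001 popcount=2 -> KEEP
r=18=10010 popcount=2 -> KEEP
r=19=10011 popcount=3 -> skip
r=20=10100 popcount=2 -> KEEP
r=21=10101 popcount=3 -> skip
r=22=10110 popcount=3 -> skip
r=23=10111 popcount=4 -> skip
r=24=11000 popcount=2 -> KEEP
r=25=11001 popcount=3 -> skip
r=26=11010 popcount=3 -> skip
r=27=11011 popcount=4 -> skip
r=28=11100 popcount=3 -> skip
r=29=11101 popcount=4 -> skip
r=30=11110 popcount=4 -> skip
r=31=11111 popcount=5 -> skip
r=32=100000 popcount=1 -> skip
r=33=100001 popcount=2 -> KEEP
r=34=100010 popcount=2 -> KEEP
r=35=100011 popcount=3 -> skip
r=36=100100 popcount=2 -> KEEP
r=37=100101 popcount=3 -> skip
r=38=100110 popcount=3 -> skip
r=39=100111 popcount=4 -> skip
r=40=101000 popcount=2 -> KEEP
r=41=101001 popcount=3 -> skip
r=42=101010 popcount=3 -> skip
r=43=101011 popcount=4 -> skip
r=44=101100 popcount=3 -> skip
r=45=101101 popcount=4 -> skip
r=46=101110 popcount=4 -> skip
r=47=101111 popcount=5 -> skip
r=48=110000 popcount=2 -> KEEP
r=49=110001 popcount=3 -> skip
r=50=110010 popcount=3 -> skip
r=51=110011 popcount=4 -> skip
r=52=110100 popcount=3 -> skip
r=53=110101 popcount=4 -> skip
Kept rows: 9 10 12 17 18 20 24 33 34 36 40 48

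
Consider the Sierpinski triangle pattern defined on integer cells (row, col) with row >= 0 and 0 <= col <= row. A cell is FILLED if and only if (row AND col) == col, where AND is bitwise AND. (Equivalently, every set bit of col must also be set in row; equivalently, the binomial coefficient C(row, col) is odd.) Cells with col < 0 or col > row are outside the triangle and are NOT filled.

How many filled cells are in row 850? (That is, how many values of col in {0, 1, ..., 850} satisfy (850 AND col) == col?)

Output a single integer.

850 in binary = 1101010010
popcount(850) = number of 1-bits in 1101010010 = 5
A col c satisfies (850 AND c) == c iff every set bit of c is also set in 850; each of the 5 set bits of 850 can independently be on or off in c.
count = 2^5 = 32

Answer: 32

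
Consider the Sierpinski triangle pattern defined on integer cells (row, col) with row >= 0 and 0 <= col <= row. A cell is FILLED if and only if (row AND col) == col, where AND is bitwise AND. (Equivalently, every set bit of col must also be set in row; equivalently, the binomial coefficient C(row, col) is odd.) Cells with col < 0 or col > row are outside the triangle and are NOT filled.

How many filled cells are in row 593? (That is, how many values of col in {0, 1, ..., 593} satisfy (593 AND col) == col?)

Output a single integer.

593 in binary = 1001010001
popcount(593) = number of 1-bits in 1001010001 = 4
A col c satisfies (593 AND c) == c iff every set bit of c is also set in 593; each of the 4 set bits of 593 can independently be on or off in c.
count = 2^4 = 16

Answer: 16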